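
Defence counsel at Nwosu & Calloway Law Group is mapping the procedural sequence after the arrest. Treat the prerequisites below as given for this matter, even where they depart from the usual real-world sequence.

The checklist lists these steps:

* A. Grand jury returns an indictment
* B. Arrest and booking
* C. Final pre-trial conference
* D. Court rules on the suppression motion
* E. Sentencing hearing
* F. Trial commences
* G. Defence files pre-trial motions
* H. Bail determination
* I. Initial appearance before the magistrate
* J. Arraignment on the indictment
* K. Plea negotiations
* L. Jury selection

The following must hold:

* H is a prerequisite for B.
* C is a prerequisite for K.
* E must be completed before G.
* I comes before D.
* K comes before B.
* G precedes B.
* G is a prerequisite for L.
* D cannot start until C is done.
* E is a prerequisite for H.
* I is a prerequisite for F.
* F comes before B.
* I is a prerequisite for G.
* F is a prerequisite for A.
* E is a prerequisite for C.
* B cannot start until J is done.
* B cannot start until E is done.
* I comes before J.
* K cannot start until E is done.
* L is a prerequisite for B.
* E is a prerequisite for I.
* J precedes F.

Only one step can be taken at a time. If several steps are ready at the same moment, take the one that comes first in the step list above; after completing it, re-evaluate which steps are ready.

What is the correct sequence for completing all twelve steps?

E, C, H, I, D, G, J, F, A, K, L, B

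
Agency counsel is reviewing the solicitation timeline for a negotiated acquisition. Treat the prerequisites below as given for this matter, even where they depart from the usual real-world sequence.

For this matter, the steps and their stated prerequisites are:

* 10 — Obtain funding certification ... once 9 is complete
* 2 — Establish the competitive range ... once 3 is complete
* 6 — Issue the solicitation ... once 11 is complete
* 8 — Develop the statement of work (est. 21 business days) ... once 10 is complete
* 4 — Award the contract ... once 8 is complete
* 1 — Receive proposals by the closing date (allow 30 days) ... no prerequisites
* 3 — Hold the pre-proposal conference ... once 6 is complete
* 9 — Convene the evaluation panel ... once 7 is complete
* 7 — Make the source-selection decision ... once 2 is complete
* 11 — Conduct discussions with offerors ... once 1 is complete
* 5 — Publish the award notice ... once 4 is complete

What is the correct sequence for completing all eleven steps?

1, 11, 6, 3, 2, 7, 9, 10, 8, 4, 5

1 has no prerequisites → 1 first.
11 needed 1, now all done → 11.
6 needed 11, now all done → 6.
3 needed 6, now all done → 3.
Next only 2 has its prerequisites met → 2.
7 needed 2, now all done → 7.
9 is the only step now ready → 9.
Next only 10 has its prerequisites met → 10.
Next only 8 has its prerequisites met → 8.
That leaves 4 as the only ready step → 4.
5 needed 4, now all done → 5.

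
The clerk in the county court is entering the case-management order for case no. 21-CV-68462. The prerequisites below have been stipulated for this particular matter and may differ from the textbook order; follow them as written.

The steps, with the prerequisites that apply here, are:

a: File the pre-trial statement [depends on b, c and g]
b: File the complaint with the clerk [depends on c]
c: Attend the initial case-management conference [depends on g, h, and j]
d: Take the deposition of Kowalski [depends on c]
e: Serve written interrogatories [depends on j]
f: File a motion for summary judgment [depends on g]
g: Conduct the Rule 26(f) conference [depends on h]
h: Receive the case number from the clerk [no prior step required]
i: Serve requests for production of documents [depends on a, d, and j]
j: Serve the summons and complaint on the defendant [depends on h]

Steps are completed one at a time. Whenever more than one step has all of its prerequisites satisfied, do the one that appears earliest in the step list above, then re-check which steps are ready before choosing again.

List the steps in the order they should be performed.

h is the only step with nothing outstanding, so it goes first.
Now g and j have their prerequisites met. g is listed earlier, so g next.
Now f and j have their prerequisites met. f is listed earlier, so f next.
Next only j has its prerequisites met → j.
Now c and e have their prerequisites met. c is listed earlier, so c next.
b, d and e are all available; b is listed earlier → b.
a now also ready, so the ready set is {a, d, e}; a is listed earlier → a.
Ready: d and e. d is listed earlier → d.
Ready: e and i. e is listed earlier → e.
i needed a, d and j, now all done → i.

h g f j c b a d e i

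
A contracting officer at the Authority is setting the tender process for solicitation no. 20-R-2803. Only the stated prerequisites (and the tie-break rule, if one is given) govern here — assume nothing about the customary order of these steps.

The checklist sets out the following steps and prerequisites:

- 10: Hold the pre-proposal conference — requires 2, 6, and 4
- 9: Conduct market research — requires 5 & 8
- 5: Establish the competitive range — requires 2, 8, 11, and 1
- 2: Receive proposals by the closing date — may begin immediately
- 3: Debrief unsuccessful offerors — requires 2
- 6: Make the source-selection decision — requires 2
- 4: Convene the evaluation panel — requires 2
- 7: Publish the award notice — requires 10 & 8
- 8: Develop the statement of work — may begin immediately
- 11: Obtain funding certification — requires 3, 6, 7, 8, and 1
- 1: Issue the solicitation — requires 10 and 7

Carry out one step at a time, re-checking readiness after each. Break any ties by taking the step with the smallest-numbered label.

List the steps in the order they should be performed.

2, 3, 4, 6, 8, 10, 7, 1, 11, 5, 9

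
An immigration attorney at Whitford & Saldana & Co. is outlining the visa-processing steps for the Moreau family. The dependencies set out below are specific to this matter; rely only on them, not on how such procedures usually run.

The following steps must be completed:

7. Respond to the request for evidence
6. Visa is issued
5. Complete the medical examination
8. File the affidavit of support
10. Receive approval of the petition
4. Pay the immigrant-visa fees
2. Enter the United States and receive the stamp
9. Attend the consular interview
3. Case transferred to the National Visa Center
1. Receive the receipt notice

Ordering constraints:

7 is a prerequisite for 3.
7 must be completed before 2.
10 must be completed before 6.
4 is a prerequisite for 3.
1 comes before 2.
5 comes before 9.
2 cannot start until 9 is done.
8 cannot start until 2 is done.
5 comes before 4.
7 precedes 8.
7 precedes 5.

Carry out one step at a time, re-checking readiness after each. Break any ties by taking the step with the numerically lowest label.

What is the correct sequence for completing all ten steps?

1, 7 and 10 have no prerequisites; 1 has the earlier label, so 1 is first.
7 and 10 are both available; 7 has the earlier label → 7.
5 now also ready, so the ready set is {5, 10}; 5 has the earlier label → 5.
4 and 9 now also ready, so the ready set is {4, 9, 10}; 4 has the earlier label → 4.
3 now also ready, so the ready set is {3, 9, 10}; 3 has the earlier label → 3.
Ready: 9 and 10. 9 has the earlier label → 9.
Now 2 and 10 have their prerequisites met. 2 has the earlier label, so 2 next.
Now 8 and 10 have their prerequisites met. 8 has the earlier label, so 8 next.
10 is the only step now ready → 10.
6 needed 10, now all done → 6.

1, 7, 5, 4, 3, 9, 2, 8, 10, 6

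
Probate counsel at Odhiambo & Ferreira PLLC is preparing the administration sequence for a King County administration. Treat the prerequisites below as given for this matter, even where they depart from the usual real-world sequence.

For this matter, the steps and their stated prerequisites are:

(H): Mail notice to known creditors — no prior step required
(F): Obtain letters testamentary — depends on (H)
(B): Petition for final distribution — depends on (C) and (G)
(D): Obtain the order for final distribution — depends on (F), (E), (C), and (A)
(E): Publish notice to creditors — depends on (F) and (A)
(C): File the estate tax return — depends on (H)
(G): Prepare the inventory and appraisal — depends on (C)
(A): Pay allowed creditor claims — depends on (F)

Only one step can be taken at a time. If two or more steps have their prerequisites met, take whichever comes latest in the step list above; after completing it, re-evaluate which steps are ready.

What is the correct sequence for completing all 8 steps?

(H) → (C) → (G) → (B) → (F) → (A) → (E) → (D)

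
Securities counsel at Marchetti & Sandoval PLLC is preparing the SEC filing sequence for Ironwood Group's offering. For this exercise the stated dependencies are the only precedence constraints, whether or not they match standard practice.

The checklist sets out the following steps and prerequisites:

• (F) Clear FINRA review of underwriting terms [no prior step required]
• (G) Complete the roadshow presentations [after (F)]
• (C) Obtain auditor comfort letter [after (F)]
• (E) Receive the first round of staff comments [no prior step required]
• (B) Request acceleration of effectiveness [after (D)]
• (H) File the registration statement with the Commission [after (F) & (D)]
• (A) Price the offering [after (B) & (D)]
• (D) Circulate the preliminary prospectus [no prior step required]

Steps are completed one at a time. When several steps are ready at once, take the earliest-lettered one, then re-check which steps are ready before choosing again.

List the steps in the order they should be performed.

(D) (B) (A) (E) (F) (C) (G) (H)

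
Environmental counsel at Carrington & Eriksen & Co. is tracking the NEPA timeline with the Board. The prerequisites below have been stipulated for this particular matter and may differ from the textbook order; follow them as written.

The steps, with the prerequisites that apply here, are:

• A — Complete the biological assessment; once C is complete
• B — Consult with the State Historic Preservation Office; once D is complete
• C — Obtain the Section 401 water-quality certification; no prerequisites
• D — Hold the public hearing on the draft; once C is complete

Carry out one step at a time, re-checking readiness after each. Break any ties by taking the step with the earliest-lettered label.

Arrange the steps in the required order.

C, A, D, B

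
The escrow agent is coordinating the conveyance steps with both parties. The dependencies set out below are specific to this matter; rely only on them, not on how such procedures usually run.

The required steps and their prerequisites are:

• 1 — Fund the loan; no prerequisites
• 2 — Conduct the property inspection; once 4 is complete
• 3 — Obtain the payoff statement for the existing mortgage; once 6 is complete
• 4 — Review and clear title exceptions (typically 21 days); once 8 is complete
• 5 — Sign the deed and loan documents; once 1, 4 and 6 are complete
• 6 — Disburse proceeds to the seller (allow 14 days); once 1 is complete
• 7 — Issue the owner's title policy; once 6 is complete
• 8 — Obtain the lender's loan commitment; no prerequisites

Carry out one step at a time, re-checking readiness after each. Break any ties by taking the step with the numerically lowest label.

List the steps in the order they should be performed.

1 and 8 have no prerequisites; 1 has the earlier label, so 1 is first.
6 now also ready, so the ready set is {6, 8}; 6 has the earlier label → 6.
3 and 7 now also ready, so the ready set is {3, 7, 8}; 3 has the earlier label → 3.
Ready: 7 and 8. 7 has the earlier label → 7.
Next only 8 has its prerequisites met → 8.
Next only 4 has its prerequisites met → 4.
Now 2 and 5 have their prerequisites met. 2 has the earlier label, so 2 next.
5 needed 1, 4 and 6, now all done → 5.

1, 6, 3, 7, 8, 4, 2, 5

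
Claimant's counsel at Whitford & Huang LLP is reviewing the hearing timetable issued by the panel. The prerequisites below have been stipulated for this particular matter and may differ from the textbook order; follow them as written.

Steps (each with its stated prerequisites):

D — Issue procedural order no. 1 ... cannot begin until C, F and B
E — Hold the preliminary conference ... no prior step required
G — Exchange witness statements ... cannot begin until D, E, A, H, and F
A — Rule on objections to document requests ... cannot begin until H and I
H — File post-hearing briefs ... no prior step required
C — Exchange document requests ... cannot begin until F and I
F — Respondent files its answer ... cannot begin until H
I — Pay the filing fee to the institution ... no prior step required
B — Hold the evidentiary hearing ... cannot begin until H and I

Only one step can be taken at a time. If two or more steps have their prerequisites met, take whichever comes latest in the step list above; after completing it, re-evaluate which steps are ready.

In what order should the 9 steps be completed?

I → H → B → F → C → A → E → D → G

Nothing is required for I, H and E. I is listed later → I first.
H and E are both available; H is listed later → H.
Ready: B, F, A and E. B is listed later → B.
Now F, A and E have their prerequisites met. F is listed later, so F next.
Ready: C, A and E. C is listed later → C.
D now also ready, so the ready set is {A, E, D}; A is listed later → A.
Ready: E and D. E is listed later → E.
Next only D has its prerequisites met → D.
G needed F, H, A, E and D, now all done → G.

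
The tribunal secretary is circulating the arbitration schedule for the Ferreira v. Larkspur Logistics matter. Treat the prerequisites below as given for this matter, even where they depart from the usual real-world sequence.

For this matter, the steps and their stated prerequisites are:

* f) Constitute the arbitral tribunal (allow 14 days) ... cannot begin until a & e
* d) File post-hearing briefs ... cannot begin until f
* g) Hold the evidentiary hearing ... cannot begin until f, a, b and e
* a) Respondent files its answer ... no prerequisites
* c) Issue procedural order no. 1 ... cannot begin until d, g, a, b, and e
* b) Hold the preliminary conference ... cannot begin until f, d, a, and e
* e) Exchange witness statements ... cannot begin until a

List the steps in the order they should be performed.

a → e → f → d → b → g → c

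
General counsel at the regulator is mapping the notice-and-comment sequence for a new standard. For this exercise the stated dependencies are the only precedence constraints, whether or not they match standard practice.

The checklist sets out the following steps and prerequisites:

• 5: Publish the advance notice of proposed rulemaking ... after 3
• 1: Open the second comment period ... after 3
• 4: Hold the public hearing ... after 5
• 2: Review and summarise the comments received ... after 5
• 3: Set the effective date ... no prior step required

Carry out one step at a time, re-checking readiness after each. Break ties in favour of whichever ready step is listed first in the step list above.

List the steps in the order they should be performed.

3 has no prerequisites → 3 first.
Ready: 5 and 1. 5 is listed earlier → 5.
4 and 2 now also ready, so the ready set is {1, 4, 2}; 1 is listed earlier → 1.
4 and 2 are both available; 4 is listed earlier → 4.
2 needed 5, now all done → 2.

3, 5, 1, 4, 2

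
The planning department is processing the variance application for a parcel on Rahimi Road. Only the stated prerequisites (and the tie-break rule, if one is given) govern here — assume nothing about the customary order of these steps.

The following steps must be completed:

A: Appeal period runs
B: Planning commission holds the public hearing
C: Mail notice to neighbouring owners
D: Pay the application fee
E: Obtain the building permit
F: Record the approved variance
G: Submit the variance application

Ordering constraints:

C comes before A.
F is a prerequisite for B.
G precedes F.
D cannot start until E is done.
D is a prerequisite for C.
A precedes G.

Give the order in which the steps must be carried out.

E, D, C, A, G, F, B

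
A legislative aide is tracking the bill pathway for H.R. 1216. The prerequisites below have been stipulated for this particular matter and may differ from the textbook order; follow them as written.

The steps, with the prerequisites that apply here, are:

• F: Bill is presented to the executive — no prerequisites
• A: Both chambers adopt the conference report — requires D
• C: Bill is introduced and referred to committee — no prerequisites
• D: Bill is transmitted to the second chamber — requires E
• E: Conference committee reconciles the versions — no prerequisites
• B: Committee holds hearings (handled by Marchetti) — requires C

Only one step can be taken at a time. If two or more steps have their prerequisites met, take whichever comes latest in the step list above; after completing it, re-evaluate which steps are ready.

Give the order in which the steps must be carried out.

Nothing is required for E, C and F. E is listed later → E first.
Ready: D, C and F. D is listed later → D.
A now also ready, so the ready set is {C, A, F}; C is listed later → C.
B now also ready, so the ready set is {B, A, F}; B is listed later → B.
Ready: A and F. A is listed later → A.
That leaves F as the only ready step → F.

E D C B A F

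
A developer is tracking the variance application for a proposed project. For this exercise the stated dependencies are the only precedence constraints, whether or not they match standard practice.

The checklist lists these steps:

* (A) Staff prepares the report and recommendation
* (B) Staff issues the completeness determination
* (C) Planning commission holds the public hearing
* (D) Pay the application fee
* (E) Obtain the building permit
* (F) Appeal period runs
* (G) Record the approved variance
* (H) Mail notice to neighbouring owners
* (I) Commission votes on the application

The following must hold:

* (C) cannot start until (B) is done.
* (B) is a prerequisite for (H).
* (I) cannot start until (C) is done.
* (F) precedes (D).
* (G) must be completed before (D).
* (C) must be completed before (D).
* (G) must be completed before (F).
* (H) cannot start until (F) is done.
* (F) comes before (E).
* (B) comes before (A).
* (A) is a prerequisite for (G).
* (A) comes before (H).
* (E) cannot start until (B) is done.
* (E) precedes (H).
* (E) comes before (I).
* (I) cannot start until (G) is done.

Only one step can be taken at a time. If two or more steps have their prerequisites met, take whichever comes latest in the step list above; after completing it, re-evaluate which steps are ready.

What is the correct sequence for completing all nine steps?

(B) → (C) → (A) → (G) → (F) → (E) → (I) → (H) → (D)

(B) is the only step with nothing outstanding, so it goes first.
(C) and (A) are both available; (C) is listed later → (C).
(A) is the only step now ready → (A).
That leaves (G) as the only ready step → (G).
(F) needed (G), now all done → (F).
(E) and (D) are both available; (E) is listed later → (E).
(I) and (H) now also ready, so the ready set is {(I), (H), (D)}; (I) is listed later → (I).
Ready: (H) and (D). (H) is listed later → (H).
(D) needed (G), (F) and (C), now all done → (D).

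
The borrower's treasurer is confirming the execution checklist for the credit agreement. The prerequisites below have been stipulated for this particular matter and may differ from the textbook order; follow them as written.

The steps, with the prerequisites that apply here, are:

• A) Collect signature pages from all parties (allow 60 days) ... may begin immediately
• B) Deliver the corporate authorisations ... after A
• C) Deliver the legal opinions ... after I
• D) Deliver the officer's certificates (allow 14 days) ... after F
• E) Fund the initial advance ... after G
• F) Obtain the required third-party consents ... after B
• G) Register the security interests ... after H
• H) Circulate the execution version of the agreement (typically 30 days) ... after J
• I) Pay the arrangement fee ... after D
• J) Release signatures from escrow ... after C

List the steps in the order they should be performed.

A has no prerequisites → A first.
Next only B has its prerequisites met → B.
That leaves F as the only ready step → F.
Next only D has its prerequisites met → D.
I needed D, now all done → I.
C needed I, now all done → C.
Next only J has its prerequisites met → J.
H needed J, now all done → H.
Next only G has its prerequisites met → G.
That leaves E as the only ready step → E.

A, B, F, D, I, C, J, H, G, E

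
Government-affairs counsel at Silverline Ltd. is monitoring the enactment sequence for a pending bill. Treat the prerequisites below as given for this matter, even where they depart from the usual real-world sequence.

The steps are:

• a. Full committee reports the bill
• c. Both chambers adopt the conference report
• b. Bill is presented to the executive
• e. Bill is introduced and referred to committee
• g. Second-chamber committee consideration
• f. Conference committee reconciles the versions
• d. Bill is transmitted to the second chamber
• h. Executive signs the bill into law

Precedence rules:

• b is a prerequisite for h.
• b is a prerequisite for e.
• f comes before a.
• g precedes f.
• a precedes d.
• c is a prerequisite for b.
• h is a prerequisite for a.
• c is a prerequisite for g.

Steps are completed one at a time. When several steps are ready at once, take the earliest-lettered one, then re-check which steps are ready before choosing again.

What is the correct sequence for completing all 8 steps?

c has no prerequisites → c first.
Now b and g have their prerequisites met. b has the earlier label, so b next.
e, g and h are all available; e has the earlier label → e.
Ready: g and h. g has the earlier label → g.
f now also ready, so the ready set is {f, h}; f has the earlier label → f.
h is the only step now ready → h.
a is the only step now ready → a.
d needed a, now all done → d.

c → b → e → g → f → h → a → d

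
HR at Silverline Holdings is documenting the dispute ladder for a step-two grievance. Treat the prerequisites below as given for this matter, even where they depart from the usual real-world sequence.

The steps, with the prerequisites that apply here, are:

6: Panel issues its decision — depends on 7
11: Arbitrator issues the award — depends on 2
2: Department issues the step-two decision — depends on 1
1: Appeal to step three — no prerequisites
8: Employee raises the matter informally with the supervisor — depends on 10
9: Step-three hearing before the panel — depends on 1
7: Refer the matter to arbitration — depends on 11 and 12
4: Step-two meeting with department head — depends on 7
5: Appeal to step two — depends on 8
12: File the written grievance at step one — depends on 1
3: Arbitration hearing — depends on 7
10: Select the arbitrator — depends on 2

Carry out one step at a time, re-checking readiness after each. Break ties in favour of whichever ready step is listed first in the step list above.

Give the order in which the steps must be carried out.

1 → 2 → 11 → 9 → 12 → 7 → 6 → 4 → 3 → 10 → 8 → 5

1 is the only step with nothing outstanding, so it goes first.
Now 2, 9 and 12 have their prerequisites met. 2 is listed earlier, so 2 next.
11, 9, 12 and 10 are all available; 11 is listed earlier → 11.
Now 9, 12 and 10 have their prerequisites met. 9 is listed earlier, so 9 next.
12 and 10 are both available; 12 is listed earlier → 12.
7 and 10 are both available; 7 is listed earlier → 7.
6, 4 and 3 now also ready, so the ready set is {6, 4, 3, 10}; 6 is listed earlier → 6.
Now 4, 3 and 10 have their prerequisites met. 4 is listed earlier, so 4 next.
3 and 10 are both available; 3 is listed earlier → 3.
10 needed 2, now all done → 10.
8 needed 10, now all done → 8.
Next only 5 has its prerequisites met → 5.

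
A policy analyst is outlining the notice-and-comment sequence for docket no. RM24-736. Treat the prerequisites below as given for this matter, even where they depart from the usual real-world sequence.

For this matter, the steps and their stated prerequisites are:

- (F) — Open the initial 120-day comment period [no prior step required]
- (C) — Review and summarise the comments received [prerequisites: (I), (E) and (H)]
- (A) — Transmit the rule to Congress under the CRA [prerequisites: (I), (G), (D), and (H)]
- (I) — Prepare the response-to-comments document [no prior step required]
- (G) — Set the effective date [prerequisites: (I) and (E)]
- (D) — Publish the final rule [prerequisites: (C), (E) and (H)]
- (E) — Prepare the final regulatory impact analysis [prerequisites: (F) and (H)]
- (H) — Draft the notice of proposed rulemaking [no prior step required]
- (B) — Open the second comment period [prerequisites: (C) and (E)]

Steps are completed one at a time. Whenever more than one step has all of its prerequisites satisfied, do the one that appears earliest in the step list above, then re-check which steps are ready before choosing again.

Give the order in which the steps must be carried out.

Nothing is required for (F), (I) and (H). (F) is listed earlier → (F) first.
Ready: (I) and (H). (I) is listed earlier → (I).
(H) is the only step now ready → (H).
That leaves (E) as the only ready step → (E).
Now (C) and (G) have their prerequisites met. (C) is listed earlier, so (C) next.
Ready: (G), (D) and (B). (G) is listed earlier → (G).
Ready: (D) and (B). (D) is listed earlier → (D).
(A) and (B) are both available; (A) is listed earlier → (A).
That leaves (B) as the only ready step → (B).

(F), (I), (H), (E), (C), (G), (D), (A), (B)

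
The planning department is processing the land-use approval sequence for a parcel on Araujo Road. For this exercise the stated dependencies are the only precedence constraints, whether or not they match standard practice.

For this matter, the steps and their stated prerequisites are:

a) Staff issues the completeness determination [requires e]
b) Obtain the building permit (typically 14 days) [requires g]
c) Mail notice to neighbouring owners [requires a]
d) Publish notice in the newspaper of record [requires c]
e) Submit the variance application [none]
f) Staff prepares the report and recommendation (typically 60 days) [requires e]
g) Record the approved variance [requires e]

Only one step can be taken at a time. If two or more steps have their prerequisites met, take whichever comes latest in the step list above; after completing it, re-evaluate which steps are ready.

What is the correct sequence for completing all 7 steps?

e, g, f, b, a, c, d

e has no prerequisites → e first.
Ready: g, f and a. g is listed later → g.
Ready: f, b and a. f is listed later → f.
b and a are both available; b is listed later → b.
a needed e, now all done → a.
c needed a, now all done → c.
d needed c, now all done → d.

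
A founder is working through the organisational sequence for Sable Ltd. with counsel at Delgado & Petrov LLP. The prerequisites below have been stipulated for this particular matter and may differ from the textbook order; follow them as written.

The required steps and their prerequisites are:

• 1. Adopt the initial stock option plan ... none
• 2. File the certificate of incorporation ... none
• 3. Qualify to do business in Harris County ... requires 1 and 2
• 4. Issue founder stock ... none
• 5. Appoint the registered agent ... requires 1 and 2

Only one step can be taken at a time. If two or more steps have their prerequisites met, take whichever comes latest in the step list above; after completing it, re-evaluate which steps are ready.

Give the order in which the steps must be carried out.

4 2 1 5 3

4, 2 and 1 have no prerequisites; 4 is listed later, so 4 is first.
Ready: 2 and 1. 2 is listed later → 2.
That leaves 1 as the only ready step → 1.
Ready: 5 and 3. 5 is listed later → 5.
3 needed 2 and 1, now all done → 3.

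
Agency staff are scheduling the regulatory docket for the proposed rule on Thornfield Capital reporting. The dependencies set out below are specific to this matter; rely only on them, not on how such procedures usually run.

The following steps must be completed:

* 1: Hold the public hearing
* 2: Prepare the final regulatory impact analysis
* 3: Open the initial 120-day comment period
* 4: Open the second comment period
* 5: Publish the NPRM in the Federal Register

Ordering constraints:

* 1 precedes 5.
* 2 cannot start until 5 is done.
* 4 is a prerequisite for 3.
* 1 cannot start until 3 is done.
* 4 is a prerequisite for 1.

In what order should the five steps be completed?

4 3 1 5 2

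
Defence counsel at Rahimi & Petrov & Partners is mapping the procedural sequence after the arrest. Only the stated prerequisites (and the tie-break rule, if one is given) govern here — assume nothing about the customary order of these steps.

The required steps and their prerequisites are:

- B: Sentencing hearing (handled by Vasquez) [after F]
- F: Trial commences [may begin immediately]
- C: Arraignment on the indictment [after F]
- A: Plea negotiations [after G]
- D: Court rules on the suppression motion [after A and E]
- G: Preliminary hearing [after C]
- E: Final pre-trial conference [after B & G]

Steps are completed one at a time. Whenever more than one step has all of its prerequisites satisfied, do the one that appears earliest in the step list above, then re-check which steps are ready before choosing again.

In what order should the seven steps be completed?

F, B, C, G, A, E, D

F is the only step with nothing outstanding, so it goes first.
Ready: B and C. B is listed earlier → B.
That leaves C as the only ready step → C.
That leaves G as the only ready step → G.
Now A and E have their prerequisites met. A is listed earlier, so A next.
E is the only step now ready → E.
D is the only step now ready → D.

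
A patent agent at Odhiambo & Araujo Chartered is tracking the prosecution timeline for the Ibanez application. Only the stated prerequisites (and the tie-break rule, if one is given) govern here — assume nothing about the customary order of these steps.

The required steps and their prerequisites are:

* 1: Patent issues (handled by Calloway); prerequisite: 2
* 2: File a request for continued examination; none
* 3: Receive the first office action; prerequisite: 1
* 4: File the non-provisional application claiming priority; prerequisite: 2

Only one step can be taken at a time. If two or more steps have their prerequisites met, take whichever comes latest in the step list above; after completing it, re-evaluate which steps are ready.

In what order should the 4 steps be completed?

2 is the only step with nothing outstanding, so it goes first.
4 and 1 are both available; 4 is listed later → 4.
1 needed 2, now all done → 1.
That leaves 3 as the only ready step → 3.

2, 4, 1, 3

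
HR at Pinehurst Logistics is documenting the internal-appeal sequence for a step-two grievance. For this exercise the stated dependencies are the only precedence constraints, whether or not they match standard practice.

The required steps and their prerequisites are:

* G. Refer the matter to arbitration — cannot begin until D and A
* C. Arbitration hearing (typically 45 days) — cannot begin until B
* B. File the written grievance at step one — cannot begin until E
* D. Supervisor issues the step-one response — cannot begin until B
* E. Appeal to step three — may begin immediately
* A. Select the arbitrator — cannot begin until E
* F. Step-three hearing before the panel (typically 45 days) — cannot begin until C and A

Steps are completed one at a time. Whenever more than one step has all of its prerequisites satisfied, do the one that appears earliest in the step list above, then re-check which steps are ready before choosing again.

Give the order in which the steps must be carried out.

E, B, C, D, A, G, F

E has no prerequisites → E first.
Now B and A have their prerequisites met. B is listed earlier, so B next.
Ready: C, D and A. C is listed earlier → C.
Now D and A have their prerequisites met. D is listed earlier, so D next.
That leaves A as the only ready step → A.
Now G and F have their prerequisites met. G is listed earlier, so G next.
That leaves F as the only ready step → F.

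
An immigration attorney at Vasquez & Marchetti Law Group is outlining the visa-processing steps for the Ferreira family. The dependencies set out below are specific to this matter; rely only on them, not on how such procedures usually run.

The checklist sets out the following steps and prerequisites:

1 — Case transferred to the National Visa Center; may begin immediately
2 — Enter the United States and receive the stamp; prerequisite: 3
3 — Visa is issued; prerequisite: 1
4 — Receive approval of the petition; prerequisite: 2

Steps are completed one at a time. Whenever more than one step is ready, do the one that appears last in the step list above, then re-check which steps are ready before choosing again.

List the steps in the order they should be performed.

1 has no prerequisites → 1 first.
3 is the only step now ready → 3.
2 needed 3, now all done → 2.
That leaves 4 as the only ready step → 4.

1 3 2 4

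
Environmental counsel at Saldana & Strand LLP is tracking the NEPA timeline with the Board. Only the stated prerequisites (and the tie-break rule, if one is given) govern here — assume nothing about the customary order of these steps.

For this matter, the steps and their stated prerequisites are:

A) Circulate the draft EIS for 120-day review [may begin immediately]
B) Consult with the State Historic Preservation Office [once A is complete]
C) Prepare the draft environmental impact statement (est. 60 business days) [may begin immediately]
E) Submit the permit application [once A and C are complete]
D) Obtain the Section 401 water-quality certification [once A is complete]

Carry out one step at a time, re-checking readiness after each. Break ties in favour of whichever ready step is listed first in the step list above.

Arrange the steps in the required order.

A B C E D

A and C have no prerequisites; A is listed earlier, so A is first.
Ready: B, C and D. B is listed earlier → B.
Ready: C and D. C is listed earlier → C.
E and D are both available; E is listed earlier → E.
D needed A, now all done → D.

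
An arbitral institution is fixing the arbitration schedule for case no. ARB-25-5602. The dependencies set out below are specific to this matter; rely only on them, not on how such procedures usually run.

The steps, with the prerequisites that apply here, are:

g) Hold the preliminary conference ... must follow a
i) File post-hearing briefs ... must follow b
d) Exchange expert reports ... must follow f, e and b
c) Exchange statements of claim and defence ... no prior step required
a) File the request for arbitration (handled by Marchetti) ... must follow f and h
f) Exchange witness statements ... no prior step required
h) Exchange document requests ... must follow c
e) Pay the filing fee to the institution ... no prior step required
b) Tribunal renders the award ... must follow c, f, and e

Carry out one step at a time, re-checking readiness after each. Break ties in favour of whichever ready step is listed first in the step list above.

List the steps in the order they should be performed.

c, f and e have no prerequisites; c is listed earlier, so c is first.
h now also ready, so the ready set is {f, h, e}; f is listed earlier → f.
Now h and e have their prerequisites met. h is listed earlier, so h next.
Ready: a and e. a is listed earlier → a.
g now also ready, so the ready set is {g, e}; g is listed earlier → g.
Next only e has its prerequisites met → e.
b needed c, f and e, now all done → b.
i and d are both available; i is listed earlier → i.
Next only d has its prerequisites met → d.

c, f, h, a, g, e, b, i, d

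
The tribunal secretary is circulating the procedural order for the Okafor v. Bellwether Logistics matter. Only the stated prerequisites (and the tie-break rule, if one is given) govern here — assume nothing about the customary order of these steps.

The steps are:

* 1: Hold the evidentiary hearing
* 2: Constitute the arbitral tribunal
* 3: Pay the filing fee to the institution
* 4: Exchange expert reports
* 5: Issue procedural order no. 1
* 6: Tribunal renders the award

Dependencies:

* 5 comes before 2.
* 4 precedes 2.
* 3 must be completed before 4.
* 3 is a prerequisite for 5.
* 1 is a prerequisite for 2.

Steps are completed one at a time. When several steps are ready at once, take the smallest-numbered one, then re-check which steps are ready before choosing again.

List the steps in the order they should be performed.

1 → 3 → 4 → 5 → 2 → 6

1, 3 and 6 have no prerequisites; 1 has the earlier label, so 1 is first.
3 and 6 are both available; 3 has the earlier label → 3.
Ready: 4, 5 and 6. 4 has the earlier label → 4.
Now 5 and 6 have their prerequisites met. 5 has the earlier label, so 5 next.
Ready: 2 and 6. 2 has the earlier label → 2.
That leaves 6 as the only ready step → 6.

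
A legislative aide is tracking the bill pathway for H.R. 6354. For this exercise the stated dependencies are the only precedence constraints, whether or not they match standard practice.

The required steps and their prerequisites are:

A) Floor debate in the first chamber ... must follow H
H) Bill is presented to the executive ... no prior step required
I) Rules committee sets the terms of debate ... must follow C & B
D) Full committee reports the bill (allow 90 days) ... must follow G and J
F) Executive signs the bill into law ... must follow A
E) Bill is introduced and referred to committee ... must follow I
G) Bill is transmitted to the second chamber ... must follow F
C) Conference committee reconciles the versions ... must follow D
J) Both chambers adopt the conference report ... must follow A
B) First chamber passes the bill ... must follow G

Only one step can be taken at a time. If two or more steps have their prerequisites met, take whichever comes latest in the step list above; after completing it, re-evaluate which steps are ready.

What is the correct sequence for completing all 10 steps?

H is the only step with nothing outstanding, so it goes first.
That leaves A as the only ready step → A.
J and F are both available; J is listed later → J.
That leaves F as the only ready step → F.
That leaves G as the only ready step → G.
B and D are both available; B is listed later → B.
D is the only step now ready → D.
Next only C has its prerequisites met → C.
I is the only step now ready → I.
That leaves E as the only ready step → E.

H A J F G B D C I E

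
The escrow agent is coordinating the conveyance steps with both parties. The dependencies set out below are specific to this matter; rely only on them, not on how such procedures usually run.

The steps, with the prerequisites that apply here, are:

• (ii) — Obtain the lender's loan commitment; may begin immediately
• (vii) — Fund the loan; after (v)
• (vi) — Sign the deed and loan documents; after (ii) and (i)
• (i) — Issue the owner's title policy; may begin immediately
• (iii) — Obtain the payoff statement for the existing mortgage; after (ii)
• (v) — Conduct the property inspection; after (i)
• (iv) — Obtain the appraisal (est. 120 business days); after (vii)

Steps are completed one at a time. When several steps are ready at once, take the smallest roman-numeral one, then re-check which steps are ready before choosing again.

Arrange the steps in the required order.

(i) → (ii) → (iii) → (v) → (vi) → (vii) → (iv)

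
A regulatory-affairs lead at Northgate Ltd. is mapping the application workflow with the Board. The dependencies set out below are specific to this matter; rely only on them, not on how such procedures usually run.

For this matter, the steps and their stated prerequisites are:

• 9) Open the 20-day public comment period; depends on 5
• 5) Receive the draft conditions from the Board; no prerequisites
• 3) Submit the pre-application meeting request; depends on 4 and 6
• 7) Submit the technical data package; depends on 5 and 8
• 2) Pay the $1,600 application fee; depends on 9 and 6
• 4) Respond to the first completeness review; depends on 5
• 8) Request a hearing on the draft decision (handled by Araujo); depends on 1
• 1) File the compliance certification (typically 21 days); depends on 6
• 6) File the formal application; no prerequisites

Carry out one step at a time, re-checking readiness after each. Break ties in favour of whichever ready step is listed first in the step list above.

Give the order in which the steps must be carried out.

5, 9, 4, 6, 3, 2, 1, 8, 7

5 and 6 have no prerequisites; 5 is listed earlier, so 5 is first.
9 and 4 now also ready, so the ready set is {9, 4, 6}; 9 is listed earlier → 9.
4 and 6 are both available; 4 is listed earlier → 4.
6 is the only step now ready → 6.
Now 3, 2 and 1 have their prerequisites met. 3 is listed earlier, so 3 next.
Ready: 2 and 1. 2 is listed earlier → 2.
1 needed 6, now all done → 1.
8 needed 1, now all done → 8.
7 needed 5 and 8, now all done → 7.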